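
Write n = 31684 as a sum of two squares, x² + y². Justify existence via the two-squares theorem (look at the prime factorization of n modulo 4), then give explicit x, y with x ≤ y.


Step 1: Factor n = 31684 = 2^2 · 89^2.
Step 2: Check the mod-4 condition on each prime factor: 2 = 2 (special); 89 ≡ 1 (mod 4), exponent 2.
All primes ≡ 3 (mod 4) appear to even exponent (or don't appear), so by the two-squares theorem n IS expressible as a sum of two squares.
Step 3: Build a representation. Group n = k² · m with k = 2 and m = 89 · 89 = 7921 (a product of primes ≡ 1 (mod 4)); a representation of m scales to one of n via (k·x)² + (k·y)² = k²(x² + y²). Each prime p ≡ 1 (mod 4) is itself a sum of two squares; find a² by testing p − a² for a perfect square:
  89: 89 − 1² = 88, 89 − 2² = 85, 89 − 3² = 80, 89 − 4² = 73, 89 − 5² = 64 = 8² ⇒ 89 = 5² + 8².
  Combine using the Brahmagupta–Fibonacci identity (a² + b²)(c² + d²) = (ac − bd)² + (ad + bc)² = (ac + bd)² + (ad − bc)²:
  89 · 89 = 7921: from (5² + 8²)(5² + 8²), take (5·5 − 8·8, 5·8 + 8·5) = (25 − 64, 40 + 40) = (-39, 80); dropping signs (only squares matter) gives (39, 80); check 39² + 80² = 1521 + 6400 = 7921 ✓.
  Scale by k = 2: (2·39, 2·80) = (78, 160).
Step 4: Order so x ≤ y and verify: 78² + 160² = 6084 + 25600 = 31684 = n. ✓

n = 31684 = 78² + 160² (one valid representation with x ≤ y).


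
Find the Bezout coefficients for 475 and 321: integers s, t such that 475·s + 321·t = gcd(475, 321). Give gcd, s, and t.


Euclidean algorithm on (475, 321) — divide until remainder is 0:
  475 = 1 · 321 + 154
  321 = 2 · 154 + 13
  154 = 11 · 13 + 11
  13 = 1 · 11 + 2
  11 = 5 · 2 + 1
  2 = 2 · 1 + 0
gcd(475, 321) = 1.
Track Bezout coefficients alongside the remainders: start with r₀ = 475 = a·1 + b·0 (s = 1, t = 0) and r₁ = 321 = a·0 + b·1 (s = 0, t = 1); each new remainder r_{k+1} = r_{k-1} − q_k·r_k inherits s_{k+1} = s_{k-1} − q_k·s_k, t_{k+1} = t_{k-1} − q_k·t_k, so r_k = a·s_k + b·t_k at every step:
  q = 1: r = 154, s = 1 − 1·0 = 1, t = 0 − 1·1 = -1  (check: 475·1 + 321·(-1) = 154)
  q = 2: r = 13, s = 0 − 2·1 = -2, t = 1 − 2·(-1) = 3  (check: 475·(-2) + 321·3 = 13)
  q = 11: r = 11, s = 1 − 11·(-2) = 23, t = -1 − 11·3 = -34  (check: 475·23 + 321·(-34) = 11)
  q = 1: r = 2, s = -2 − 1·23 = -25, t = 3 − 1·(-34) = 37  (check: 475·(-25) + 321·37 = 2)
  q = 5: r = 1, s = 23 − 5·(-25) = 148, t = -34 − 5·37 = -219  (check: 475·148 + 321·(-219) = 1)
The row with r = 1 (the gcd) gives the Bezout coefficients s = 148, t = -219.
Result: 475 · (148) + 321 · (-219) = 1.

gcd(475, 321) = 1; s = 148, t = -219 (check: 475·148 + 321·(-219) = 1).


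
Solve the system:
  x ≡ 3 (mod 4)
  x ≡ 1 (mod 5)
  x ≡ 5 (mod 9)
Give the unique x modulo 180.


Moduli 4, 5, 9 are pairwise coprime; by CRT there is a unique solution modulo M = 4 · 5 · 9 = 180.
Solve pairwise, accumulating the modulus:
  Start with x ≡ 3 (mod 4).
  Combine with x ≡ 1 (mod 5): since gcd(4, 5) = 1, we get a unique residue mod 20.
    Write x = 3 + 4·t and substitute into x ≡ 1 (mod 5): 4·t ≡ 1 − 3 = -2 (mod 5).
    Reduce coefficients mod 5: 4·t ≡ 3 (mod 5).
    The inverse of 4 mod 5 is 4 (since 4·4 = 16 = 3·5 + 1), so t ≡ 4·3 = 12 ≡ 2 (mod 5).
    Then x = 3 + 4·2 = 11, valid modulo lcm(4, 5) = 20: x ≡ 11 (mod 20).
  Combine with x ≡ 5 (mod 9): since gcd(20, 9) = 1, we get a unique residue mod 180.
    Write x = 11 + 20·t and substitute into x ≡ 5 (mod 9): 20·t ≡ 5 − 11 = -6 (mod 9).
    Reduce coefficients mod 9: 2·t ≡ 3 (mod 9).
    The inverse of 2 mod 9 is 5 (since 2·5 = 10 = 1·9 + 1), so t ≡ 5·3 = 15 ≡ 6 (mod 9).
    Then x = 11 + 20·6 = 131, valid modulo lcm(20, 9) = 180: x ≡ 131 (mod 180).
Verify: 131 mod 4 = 3 ✓, 131 mod 5 = 1 ✓, 131 mod 9 = 5 ✓.

x ≡ 131 (mod 180).


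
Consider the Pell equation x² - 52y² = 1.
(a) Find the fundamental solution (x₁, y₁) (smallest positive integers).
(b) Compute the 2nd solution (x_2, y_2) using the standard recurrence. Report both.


Step 1: Find the fundamental solution (x₁, y₁) of x² - 52y² = 1.
  Expand √52 as a continued fraction. a₀ = ⌊√52⌋ = 7; iterate m_{k+1} = d_k·a_k − m_k, d_{k+1} = (52 − m_{k+1}²)/d_k, a_{k+1} = ⌊(a₀ + m_{k+1})/d_{k+1}⌋ (starting m₀ = 0, d₀ = 1), with convergents p_k = a_k·p_{k-1} + p_{k-2}, q_k = a_k·q_{k-1} + q_{k-2} (p₋₁ = 1, q₋₁ = 0):
  k = 0: a₀ = 7; p₀/q₀ = 7/1; p₀² − 52·q₀² = 49 − 52 = -3.
  k = 1: m = 7, d = 3, a = ⌊(7 + 7)/3⌋ = 4; p/q = (4·7 + 1)/(4·1 + 0) = 29/4; p² − 52·q² = 841 − 832 = 9.
  k = 2: m = 5, d = 9, a = ⌊(7 + 5)/9⌋ = 1; p/q = (1·29 + 7)/(1·4 + 1) = 36/5; p² − 52·q² = 1296 − 1300 = -4.
  k = 3: m = 4, d = 4, a = ⌊(7 + 4)/4⌋ = 2; p/q = (2·36 + 29)/(2·5 + 4) = 101/14; p² − 52·q² = 10201 − 10192 = 9.
  k = 4: m = 4, d = 9, a = ⌊(7 + 4)/9⌋ = 1; p/q = (1·101 + 36)/(1·14 + 5) = 137/19; p² − 52·q² = 18769 − 18772 = -3.
  k = 5: m = 5, d = 3, a = ⌊(7 + 5)/3⌋ = 4; p/q = (4·137 + 101)/(4·19 + 14) = 649/90; p² − 52·q² = 421201 − 421200 = 1.
  The first convergent with p² − 52·q² = 1 gives the fundamental solution (x₁, y₁) = (649, 90).
Step 2: Apply the recurrence (x_{n+1}, y_{n+1}) = (x₁x_n + 52y₁y_n, x₁y_n + y₁x_n) repeatedly.
  From (x_1, y_1) = (649, 90): x_2 = 649·649 + 52·90·90 = 842401; y_2 = 649·90 + 90·649 = 116820.
Step 3: Verify x_2² - 52·y_2² = 709639444801 - 709639444800 = 1 (should be 1). ✓

(x_1, y_1) = (649, 90); (x_2, y_2) = (842401, 116820).


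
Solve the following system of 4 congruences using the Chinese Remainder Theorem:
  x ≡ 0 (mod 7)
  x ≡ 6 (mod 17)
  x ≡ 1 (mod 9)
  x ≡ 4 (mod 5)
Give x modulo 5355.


Product of moduli M = 7 · 17 · 9 · 5 = 5355.
Merge one congruence at a time:
  Start: x ≡ 0 (mod 7).
  Combine with x ≡ 6 (mod 17); new modulus lcm = 119.
    Write x = 0 + 7·t and substitute into x ≡ 6 (mod 17): 7·t ≡ 6 − 0 = 6 (mod 17).
    The inverse of 7 mod 17 is 5 (since 7·5 = 35 = 2·17 + 1), so t ≡ 5·6 = 30 ≡ 13 (mod 17).
    Then x = 0 + 7·13 = 91, valid modulo lcm(7, 17) = 119: x ≡ 91 (mod 119).
  Combine with x ≡ 1 (mod 9); new modulus lcm = 1071.
    Write x = 91 + 119·t and substitute into x ≡ 1 (mod 9): 119·t ≡ 1 − 91 = -90 (mod 9).
    Reduce coefficients mod 9: 2·t ≡ 0 (mod 9).
    The inverse of 2 mod 9 is 5 (since 2·5 = 10 = 1·9 + 1), so t ≡ 5·0 = 0 ≡ 0 (mod 9).
    Then x = 91 + 119·0 = 91, valid modulo lcm(119, 9) = 1071: x ≡ 91 (mod 1071).
  Combine with x ≡ 4 (mod 5); new modulus lcm = 5355.
    Write x = 91 + 1071·t and substitute into x ≡ 4 (mod 5): 1071·t ≡ 4 − 91 = -87 (mod 5).
    Reduce coefficients mod 5: 1·t ≡ 3 (mod 5).
    So t ≡ 3 (mod 5).
    Then x = 91 + 1071·3 = 3304, valid modulo lcm(1071, 5) = 5355: x ≡ 3304 (mod 5355).
Verify against each original: 3304 mod 7 = 0, 3304 mod 17 = 6, 3304 mod 9 = 1, 3304 mod 5 = 4.

x ≡ 3304 (mod 5355).


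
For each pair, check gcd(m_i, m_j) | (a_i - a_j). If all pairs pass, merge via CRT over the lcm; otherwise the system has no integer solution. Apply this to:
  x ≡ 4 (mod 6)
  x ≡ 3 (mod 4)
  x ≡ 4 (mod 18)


Moduli 6, 4, 18 are not pairwise coprime, so CRT works modulo lcm(m_i) when all pairwise compatibility conditions hold.
Pairwise compatibility: gcd(m_i, m_j) must divide a_i - a_j for every pair.
Merge one congruence at a time:
  Start: x ≡ 4 (mod 6).
  Combine with x ≡ 3 (mod 4): gcd(6, 4) = 2, and 3 - 4 = -1 is NOT divisible by 2.
    ⇒ system is inconsistent (no integer solution).

No solution (the system is inconsistent).


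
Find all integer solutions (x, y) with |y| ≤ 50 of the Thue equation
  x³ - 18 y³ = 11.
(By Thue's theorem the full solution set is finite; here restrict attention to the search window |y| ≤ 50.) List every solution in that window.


The equation is x³ - 18y³ = 11. For fixed y, x³ = 18·y³ + 11, so a solution requires the RHS to be a perfect cube.
Strategy: iterate y from -50 to 50, compute RHS = 18·y³ + 11, and check whether it is a (positive or negative) perfect cube.
Check small values of y:
  y = 0: RHS = 11 is not a perfect cube.
  y = 1: RHS = 29 is not a perfect cube.
  y = -1: RHS = -7 is not a perfect cube.
  y = 2: RHS = 155 is not a perfect cube.
  y = -2: RHS = -133 is not a perfect cube.
  y = 3: RHS = 497 is not a perfect cube.
  y = -3: RHS = -475 is not a perfect cube.
Continuing the search up to |y| = 50 finds no solutions either.
No (x, y) in the scanned range satisfies the equation.

No integer solutions with |y| ≤ 50.


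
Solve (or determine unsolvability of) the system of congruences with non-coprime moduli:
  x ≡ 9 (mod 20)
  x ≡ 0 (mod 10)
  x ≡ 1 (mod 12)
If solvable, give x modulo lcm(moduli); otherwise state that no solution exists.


Moduli 20, 10, 12 are not pairwise coprime, so CRT works modulo lcm(m_i) when all pairwise compatibility conditions hold.
Pairwise compatibility: gcd(m_i, m_j) must divide a_i - a_j for every pair.
Merge one congruence at a time:
  Start: x ≡ 9 (mod 20).
  Combine with x ≡ 0 (mod 10): gcd(20, 10) = 10, and 0 - 9 = -9 is NOT divisible by 10.
    ⇒ system is inconsistent (no integer solution).

No solution (the system is inconsistent).


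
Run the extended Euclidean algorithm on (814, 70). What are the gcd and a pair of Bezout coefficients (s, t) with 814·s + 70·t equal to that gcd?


Euclidean algorithm on (814, 70) — divide until remainder is 0:
  814 = 11 · 70 + 44
  70 = 1 · 44 + 26
  44 = 1 · 26 + 18
  26 = 1 · 18 + 8
  18 = 2 · 8 + 2
  8 = 4 · 2 + 0
gcd(814, 70) = 2.
Track Bezout coefficients alongside the remainders: start with r₀ = 814 = a·1 + b·0 (s = 1, t = 0) and r₁ = 70 = a·0 + b·1 (s = 0, t = 1); each new remainder r_{k+1} = r_{k-1} − q_k·r_k inherits s_{k+1} = s_{k-1} − q_k·s_k, t_{k+1} = t_{k-1} − q_k·t_k, so r_k = a·s_k + b·t_k at every step:
  q = 11: r = 44, s = 1 − 11·0 = 1, t = 0 − 11·1 = -11  (check: 814·1 + 70·(-11) = 44)
  q = 1: r = 26, s = 0 − 1·1 = -1, t = 1 − 1·(-11) = 12  (check: 814·(-1) + 70·12 = 26)
  q = 1: r = 18, s = 1 − 1·(-1) = 2, t = -11 − 1·12 = -23  (check: 814·2 + 70·(-23) = 18)
  q = 1: r = 8, s = -1 − 1·2 = -3, t = 12 − 1·(-23) = 35  (check: 814·(-3) + 70·35 = 8)
  q = 2: r = 2, s = 2 − 2·(-3) = 8, t = -23 − 2·35 = -93  (check: 814·8 + 70·(-93) = 2)
The row with r = 2 (the gcd) gives the Bezout coefficients s = 8, t = -93.
Result: 814 · (8) + 70 · (-93) = 2.

gcd(814, 70) = 2; s = 8, t = -93 (check: 814·8 + 70·(-93) = 2).


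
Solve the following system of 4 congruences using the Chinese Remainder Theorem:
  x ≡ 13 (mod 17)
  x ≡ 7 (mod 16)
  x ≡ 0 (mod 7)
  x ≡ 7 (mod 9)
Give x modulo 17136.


Product of moduli M = 17 · 16 · 7 · 9 = 17136.
Merge one congruence at a time:
  Start: x ≡ 13 (mod 17).
  Combine with x ≡ 7 (mod 16); new modulus lcm = 272.
    Write x = 13 + 17·t and substitute into x ≡ 7 (mod 16): 17·t ≡ 7 − 13 = -6 (mod 16).
    Reduce coefficients mod 16: 1·t ≡ 10 (mod 16).
    So t ≡ 10 (mod 16).
    Then x = 13 + 17·10 = 183, valid modulo lcm(17, 16) = 272: x ≡ 183 (mod 272).
  Combine with x ≡ 0 (mod 7); new modulus lcm = 1904.
    Write x = 183 + 272·t and substitute into x ≡ 0 (mod 7): 272·t ≡ 0 − 183 = -183 (mod 7).
    Reduce coefficients mod 7: 6·t ≡ 6 (mod 7).
    The inverse of 6 mod 7 is 6 (since 6·6 = 36 = 5·7 + 1), so t ≡ 6·6 = 36 ≡ 1 (mod 7).
    Then x = 183 + 272·1 = 455, valid modulo lcm(272, 7) = 1904: x ≡ 455 (mod 1904).
  Combine with x ≡ 7 (mod 9); new modulus lcm = 17136.
    Write x = 455 + 1904·t and substitute into x ≡ 7 (mod 9): 1904·t ≡ 7 − 455 = -448 (mod 9).
    Reduce coefficients mod 9: 5·t ≡ 2 (mod 9).
    The inverse of 5 mod 9 is 2 (since 5·2 = 10 = 1·9 + 1), so t ≡ 2·2 = 4 ≡ 4 (mod 9).
    Then x = 455 + 1904·4 = 8071, valid modulo lcm(1904, 9) = 17136: x ≡ 8071 (mod 17136).
Verify against each original: 8071 mod 17 = 13, 8071 mod 16 = 7, 8071 mod 7 = 0, 8071 mod 9 = 7.

x ≡ 8071 (mod 17136).


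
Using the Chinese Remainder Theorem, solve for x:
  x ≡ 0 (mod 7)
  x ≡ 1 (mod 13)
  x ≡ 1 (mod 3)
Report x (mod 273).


Moduli 7, 13, 3 are pairwise coprime; by CRT there is a unique solution modulo M = 7 · 13 · 3 = 273.
Solve pairwise, accumulating the modulus:
  Start with x ≡ 0 (mod 7).
  Combine with x ≡ 1 (mod 13): since gcd(7, 13) = 1, we get a unique residue mod 91.
    Write x = 0 + 7·t and substitute into x ≡ 1 (mod 13): 7·t ≡ 1 − 0 = 1 (mod 13).
    The inverse of 7 mod 13 is 2 (since 7·2 = 14 = 1·13 + 1), so t ≡ 2·1 = 2 ≡ 2 (mod 13).
    Then x = 0 + 7·2 = 14, valid modulo lcm(7, 13) = 91: x ≡ 14 (mod 91).
  Combine with x ≡ 1 (mod 3): since gcd(91, 3) = 1, we get a unique residue mod 273.
    Write x = 14 + 91·t and substitute into x ≡ 1 (mod 3): 91·t ≡ 1 − 14 = -13 (mod 3).
    Reduce coefficients mod 3: 1·t ≡ 2 (mod 3).
    So t ≡ 2 (mod 3).
    Then x = 14 + 91·2 = 196, valid modulo lcm(91, 3) = 273: x ≡ 196 (mod 273).
Verify: 196 mod 7 = 0 ✓, 196 mod 13 = 1 ✓, 196 mod 3 = 1 ✓.

x ≡ 196 (mod 273).


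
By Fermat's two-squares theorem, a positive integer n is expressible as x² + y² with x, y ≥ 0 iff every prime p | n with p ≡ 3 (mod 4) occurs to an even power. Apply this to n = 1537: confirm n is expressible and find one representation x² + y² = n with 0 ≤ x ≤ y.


Step 1: Factor n = 1537 = 29 · 53.
Step 2: Check the mod-4 condition on each prime factor: 29 ≡ 1 (mod 4), exponent 1; 53 ≡ 1 (mod 4), exponent 1.
All primes ≡ 3 (mod 4) appear to even exponent (or don't appear), so by the two-squares theorem n IS expressible as a sum of two squares.
Step 3: Build a representation. Here n = 29 · 53 is a product of primes ≡ 1 (mod 4). Each prime p ≡ 1 (mod 4) is itself a sum of two squares; find a² by testing p − a² for a perfect square:
  29: 29 − 1² = 28, 29 − 2² = 25 = 5² ⇒ 29 = 2² + 5².
  53: 53 − 1² = 52, 53 − 2² = 49 = 7² ⇒ 53 = 2² + 7².
  Combine using the Brahmagupta–Fibonacci identity (a² + b²)(c² + d²) = (ac − bd)² + (ad + bc)² = (ac + bd)² + (ad − bc)²:
  29 · 53 = 1537: from (2² + 5²)(2² + 7²), take (2·2 − 5·7, 2·7 + 5·2) = (4 − 35, 14 + 10) = (-31, 24); dropping signs (only squares matter) gives (31, 24); check 31² + 24² = 961 + 576 = 1537 ✓.
Step 4: Order so x ≤ y and verify: 24² + 31² = 576 + 961 = 1537 = n. ✓

n = 1537 = 24² + 31² (one valid representation with x ≤ y).


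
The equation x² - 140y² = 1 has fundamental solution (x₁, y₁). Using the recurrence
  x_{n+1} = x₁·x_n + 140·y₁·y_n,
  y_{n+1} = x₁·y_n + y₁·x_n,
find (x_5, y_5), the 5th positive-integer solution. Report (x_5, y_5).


Step 1: Find the fundamental solution (x₁, y₁) of x² - 140y² = 1.
  Expand √140 as a continued fraction. a₀ = ⌊√140⌋ = 11; iterate m_{k+1} = d_k·a_k − m_k, d_{k+1} = (140 − m_{k+1}²)/d_k, a_{k+1} = ⌊(a₀ + m_{k+1})/d_{k+1}⌋ (starting m₀ = 0, d₀ = 1), with convergents p_k = a_k·p_{k-1} + p_{k-2}, q_k = a_k·q_{k-1} + q_{k-2} (p₋₁ = 1, q₋₁ = 0):
  k = 0: a₀ = 11; p₀/q₀ = 11/1; p₀² − 140·q₀² = 121 − 140 = -19.
  k = 1: m = 11, d = 19, a = ⌊(11 + 11)/19⌋ = 1; p/q = (1·11 + 1)/(1·1 + 0) = 12/1; p² − 140·q² = 144 − 140 = 4.
  k = 2: m = 8, d = 4, a = ⌊(11 + 8)/4⌋ = 4; p/q = (4·12 + 11)/(4·1 + 1) = 59/5; p² − 140·q² = 3481 − 3500 = -19.
  k = 3: m = 8, d = 19, a = ⌊(11 + 8)/19⌋ = 1; p/q = (1·59 + 12)/(1·5 + 1) = 71/6; p² − 140·q² = 5041 − 5040 = 1.
  The first convergent with p² − 140·q² = 1 gives the fundamental solution (x₁, y₁) = (71, 6).
Step 2: Apply the recurrence (x_{n+1}, y_{n+1}) = (x₁x_n + 140y₁y_n, x₁y_n + y₁x_n) repeatedly.
  From (x_1, y_1) = (71, 6): x_2 = 71·71 + 140·6·6 = 10081; y_2 = 71·6 + 6·71 = 852.
  From (x_2, y_2) = (10081, 852): x_3 = 71·10081 + 140·6·852 = 1431431; y_3 = 71·852 + 6·10081 = 120978.
  From (x_3, y_3) = (1431431, 120978): x_4 = 71·1431431 + 140·6·120978 = 203253121; y_4 = 71·120978 + 6·1431431 = 17178024.
  From (x_4, y_4) = (203253121, 17178024): x_5 = 71·203253121 + 140·6·17178024 = 28860511751; y_5 = 71·17178024 + 6·203253121 = 2439158430.
Step 3: Verify x_5² - 140·y_5² = 832929138529609086001 - 832929138529609086000 = 1 (should be 1). ✓

(x_1, y_1) = (71, 6); (x_5, y_5) = (28860511751, 2439158430).


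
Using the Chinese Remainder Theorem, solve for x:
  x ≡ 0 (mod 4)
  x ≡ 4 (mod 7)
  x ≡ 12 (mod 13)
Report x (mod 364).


Moduli 4, 7, 13 are pairwise coprime; by CRT there is a unique solution modulo M = 4 · 7 · 13 = 364.
Solve pairwise, accumulating the modulus:
  Start with x ≡ 0 (mod 4).
  Combine with x ≡ 4 (mod 7): since gcd(4, 7) = 1, we get a unique residue mod 28.
    Write x = 0 + 4·t and substitute into x ≡ 4 (mod 7): 4·t ≡ 4 − 0 = 4 (mod 7).
    The inverse of 4 mod 7 is 2 (since 4·2 = 8 = 1·7 + 1), so t ≡ 2·4 = 8 ≡ 1 (mod 7).
    Then x = 0 + 4·1 = 4, valid modulo lcm(4, 7) = 28: x ≡ 4 (mod 28).
  Combine with x ≡ 12 (mod 13): since gcd(28, 13) = 1, we get a unique residue mod 364.
    Write x = 4 + 28·t and substitute into x ≡ 12 (mod 13): 28·t ≡ 12 − 4 = 8 (mod 13).
    Reduce coefficients mod 13: 2·t ≡ 8 (mod 13).
    The inverse of 2 mod 13 is 7 (since 2·7 = 14 = 1·13 + 1), so t ≡ 7·8 = 56 ≡ 4 (mod 13).
    Then x = 4 + 28·4 = 116, valid modulo lcm(28, 13) = 364: x ≡ 116 (mod 364).
Verify: 116 mod 4 = 0 ✓, 116 mod 7 = 4 ✓, 116 mod 13 = 12 ✓.

x ≡ 116 (mod 364).


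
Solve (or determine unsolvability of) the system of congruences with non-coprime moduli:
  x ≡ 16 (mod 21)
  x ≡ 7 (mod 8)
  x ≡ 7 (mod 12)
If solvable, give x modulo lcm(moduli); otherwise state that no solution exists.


Moduli 21, 8, 12 are not pairwise coprime, so CRT works modulo lcm(m_i) when all pairwise compatibility conditions hold.
Pairwise compatibility: gcd(m_i, m_j) must divide a_i - a_j for every pair.
Merge one congruence at a time:
  Start: x ≡ 16 (mod 21).
  Combine with x ≡ 7 (mod 8): gcd(21, 8) = 1; 7 - 16 = -9, which IS divisible by 1, so compatible.
    Write x = 16 + 21·t and substitute into x ≡ 7 (mod 8): 21·t ≡ 7 − 16 = -9 (mod 8).
    Reduce coefficients mod 8: 5·t ≡ 7 (mod 8).
    The inverse of 5 mod 8 is 5 (since 5·5 = 25 = 3·8 + 1), so t ≡ 5·7 = 35 ≡ 3 (mod 8).
    Then x = 16 + 21·3 = 79, valid modulo lcm(21, 8) = 168: x ≡ 79 (mod 168).
  Combine with x ≡ 7 (mod 12): gcd(168, 12) = 12; 7 - 79 = -72, which IS divisible by 12, so compatible.
    Write x = 79 + 168·t and substitute into x ≡ 7 (mod 12): 168·t ≡ 7 − 79 = -72 (mod 12).
    Divide the congruence (and modulus) by g = 12: 14·t ≡ -6 (mod 1).
    Modulo 1 every t works; take t = 0.
    Then x = 79 + 168·0 = 79, valid modulo lcm(168, 12) = 168: x ≡ 79 (mod 168).
Verify: 79 mod 21 = 16, 79 mod 8 = 7, 79 mod 12 = 7.

x ≡ 79 (mod 168).


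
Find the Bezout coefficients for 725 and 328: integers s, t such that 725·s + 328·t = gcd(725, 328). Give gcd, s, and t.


Euclidean algorithm on (725, 328) — divide until remainder is 0:
  725 = 2 · 328 + 69
  328 = 4 · 69 + 52
  69 = 1 · 52 + 17
  52 = 3 · 17 + 1
  17 = 17 · 1 + 0
gcd(725, 328) = 1.
Track Bezout coefficients alongside the remainders: start with r₀ = 725 = a·1 + b·0 (s = 1, t = 0) and r₁ = 328 = a·0 + b·1 (s = 0, t = 1); each new remainder r_{k+1} = r_{k-1} − q_k·r_k inherits s_{k+1} = s_{k-1} − q_k·s_k, t_{k+1} = t_{k-1} − q_k·t_k, so r_k = a·s_k + b·t_k at every step:
  q = 2: r = 69, s = 1 − 2·0 = 1, t = 0 − 2·1 = -2  (check: 725·1 + 328·(-2) = 69)
  q = 4: r = 52, s = 0 − 4·1 = -4, t = 1 − 4·(-2) = 9  (check: 725·(-4) + 328·9 = 52)
  q = 1: r = 17, s = 1 − 1·(-4) = 5, t = -2 − 1·9 = -11  (check: 725·5 + 328·(-11) = 17)
  q = 3: r = 1, s = -4 − 3·5 = -19, t = 9 − 3·(-11) = 42  (check: 725·(-19) + 328·42 = 1)
The row with r = 1 (the gcd) gives the Bezout coefficients s = -19, t = 42.
Result: 725 · (-19) + 328 · (42) = 1.

gcd(725, 328) = 1; s = -19, t = 42 (check: 725·(-19) + 328·42 = 1).


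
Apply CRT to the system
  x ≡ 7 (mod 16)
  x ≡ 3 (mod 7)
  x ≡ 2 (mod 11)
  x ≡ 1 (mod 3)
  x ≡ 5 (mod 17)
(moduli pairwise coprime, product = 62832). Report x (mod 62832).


Product of moduli M = 16 · 7 · 11 · 3 · 17 = 62832.
Merge one congruence at a time:
  Start: x ≡ 7 (mod 16).
  Combine with x ≡ 3 (mod 7); new modulus lcm = 112.
    Write x = 7 + 16·t and substitute into x ≡ 3 (mod 7): 16·t ≡ 3 − 7 = -4 (mod 7).
    Reduce coefficients mod 7: 2·t ≡ 3 (mod 7).
    The inverse of 2 mod 7 is 4 (since 2·4 = 8 = 1·7 + 1), so t ≡ 4·3 = 12 ≡ 5 (mod 7).
    Then x = 7 + 16·5 = 87, valid modulo lcm(16, 7) = 112: x ≡ 87 (mod 112).
  Combine with x ≡ 2 (mod 11); new modulus lcm = 1232.
    Write x = 87 + 112·t and substitute into x ≡ 2 (mod 11): 112·t ≡ 2 − 87 = -85 (mod 11).
    Reduce coefficients mod 11: 2·t ≡ 3 (mod 11).
    The inverse of 2 mod 11 is 6 (since 2·6 = 12 = 1·11 + 1), so t ≡ 6·3 = 18 ≡ 7 (mod 11).
    Then x = 87 + 112·7 = 871, valid modulo lcm(112, 11) = 1232: x ≡ 871 (mod 1232).
  Combine with x ≡ 1 (mod 3); new modulus lcm = 3696.
    Write x = 871 + 1232·t and substitute into x ≡ 1 (mod 3): 1232·t ≡ 1 − 871 = -870 (mod 3).
    Reduce coefficients mod 3: 2·t ≡ 0 (mod 3).
    The inverse of 2 mod 3 is 2 (since 2·2 = 4 = 1·3 + 1), so t ≡ 2·0 = 0 ≡ 0 (mod 3).
    Then x = 871 + 1232·0 = 871, valid modulo lcm(1232, 3) = 3696: x ≡ 871 (mod 3696).
  Combine with x ≡ 5 (mod 17); new modulus lcm = 62832.
    Write x = 871 + 3696·t and substitute into x ≡ 5 (mod 17): 3696·t ≡ 5 − 871 = -866 (mod 17).
    Reduce coefficients mod 17: 7·t ≡ 1 (mod 17).
    The inverse of 7 mod 17 is 5 (since 7·5 = 35 = 2·17 + 1), so t ≡ 5·1 = 5 ≡ 5 (mod 17).
    Then x = 871 + 3696·5 = 19351, valid modulo lcm(3696, 17) = 62832: x ≡ 19351 (mod 62832).
Verify against each original: 19351 mod 16 = 7, 19351 mod 7 = 3, 19351 mod 11 = 2, 19351 mod 3 = 1, 19351 mod 17 = 5.

x ≡ 19351 (mod 62832).


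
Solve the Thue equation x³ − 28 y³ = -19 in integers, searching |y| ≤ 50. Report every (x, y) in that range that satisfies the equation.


The equation is x³ - 28y³ = -19. For fixed y, x³ = 28·y³ − 19, so a solution requires the RHS to be a perfect cube.
Strategy: iterate y from -50 to 50, compute RHS = 28·y³ − 19, and check whether it is a (positive or negative) perfect cube.
Check small values of y:
  y = 0: RHS = -19 is not a perfect cube.
  y = 1: RHS = 9 is not a perfect cube.
  y = -1: RHS = -47 is not a perfect cube.
  y = 2: RHS = 205 is not a perfect cube.
  y = -2: RHS = -243 is not a perfect cube.
  y = 3: RHS = 737 is not a perfect cube.
  y = -3: RHS = -775 is not a perfect cube.
Continuing the search up to |y| = 50 finds no solutions either.
No (x, y) in the scanned range satisfies the equation.

No integer solutions with |y| ≤ 50.


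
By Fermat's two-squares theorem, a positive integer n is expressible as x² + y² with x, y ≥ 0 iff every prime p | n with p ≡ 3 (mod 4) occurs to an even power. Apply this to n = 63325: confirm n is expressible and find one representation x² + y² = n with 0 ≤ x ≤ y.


Step 1: Factor n = 63325 = 5^2 · 17 · 149.
Step 2: Check the mod-4 condition on each prime factor: 5 ≡ 1 (mod 4), exponent 2; 17 ≡ 1 (mod 4), exponent 1; 149 ≡ 1 (mod 4), exponent 1.
All primes ≡ 3 (mod 4) appear to even exponent (or don't appear), so by the two-squares theorem n IS expressible as a sum of two squares.
Step 3: Build a representation. Group n = k² · m with k = 5 and m = 17 · 149 = 2533 (a product of primes ≡ 1 (mod 4)); a representation of m scales to one of n via (k·x)² + (k·y)² = k²(x² + y²). Each prime p ≡ 1 (mod 4) is itself a sum of two squares; find a² by testing p − a² for a perfect square:
  17: 17 − 1² = 16 = 4² ⇒ 17 = 1² + 4².
  149: 149 − 1² = 148, 149 − 2² = 145, 149 − 3² = 140, 149 − 4² = 133, 149 − 5² = 124, 149 − 6² = 113, 149 − 7² = 100 = 10² ⇒ 149 = 7² + 10².
  Combine using the Brahmagupta–Fibonacci identity (a² + b²)(c² + d²) = (ac − bd)² + (ad + bc)² = (ac + bd)² + (ad − bc)²:
  17 · 149 = 2533: from (1² + 4²)(7² + 10²), take (1·7 − 4·10, 1·10 + 4·7) = (7 − 40, 10 + 28) = (-33, 38); dropping signs (only squares matter) gives (33, 38); check 33² + 38² = 1089 + 1444 = 2533 ✓.
  Scale by k = 5: (5·33, 5·38) = (165, 190).
Step 4: Order so x ≤ y and verify: 165² + 190² = 27225 + 36100 = 63325 = n. ✓

n = 63325 = 165² + 190² (one valid representation with x ≤ y).


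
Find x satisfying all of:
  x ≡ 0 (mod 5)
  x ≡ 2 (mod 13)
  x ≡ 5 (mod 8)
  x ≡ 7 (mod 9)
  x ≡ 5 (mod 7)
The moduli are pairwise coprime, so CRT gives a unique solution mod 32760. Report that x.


Product of moduli M = 5 · 13 · 8 · 9 · 7 = 32760.
Merge one congruence at a time:
  Start: x ≡ 0 (mod 5).
  Combine with x ≡ 2 (mod 13); new modulus lcm = 65.
    Write x = 0 + 5·t and substitute into x ≡ 2 (mod 13): 5·t ≡ 2 − 0 = 2 (mod 13).
    The inverse of 5 mod 13 is 8 (since 5·8 = 40 = 3·13 + 1), so t ≡ 8·2 = 16 ≡ 3 (mod 13).
    Then x = 0 + 5·3 = 15, valid modulo lcm(5, 13) = 65: x ≡ 15 (mod 65).
  Combine with x ≡ 5 (mod 8); new modulus lcm = 520.
    Write x = 15 + 65·t and substitute into x ≡ 5 (mod 8): 65·t ≡ 5 − 15 = -10 (mod 8).
    Reduce coefficients mod 8: 1·t ≡ 6 (mod 8).
    So t ≡ 6 (mod 8).
    Then x = 15 + 65·6 = 405, valid modulo lcm(65, 8) = 520: x ≡ 405 (mod 520).
  Combine with x ≡ 7 (mod 9); new modulus lcm = 4680.
    Write x = 405 + 520·t and substitute into x ≡ 7 (mod 9): 520·t ≡ 7 − 405 = -398 (mod 9).
    Reduce coefficients mod 9: 7·t ≡ 7 (mod 9).
    The inverse of 7 mod 9 is 4 (since 7·4 = 28 = 3·9 + 1), so t ≡ 4·7 = 28 ≡ 1 (mod 9).
    Then x = 405 + 520·1 = 925, valid modulo lcm(520, 9) = 4680: x ≡ 925 (mod 4680).
  Combine with x ≡ 5 (mod 7); new modulus lcm = 32760.
    Write x = 925 + 4680·t and substitute into x ≡ 5 (mod 7): 4680·t ≡ 5 − 925 = -920 (mod 7).
    Reduce coefficients mod 7: 4·t ≡ 4 (mod 7).
    The inverse of 4 mod 7 is 2 (since 4·2 = 8 = 1·7 + 1), so t ≡ 2·4 = 8 ≡ 1 (mod 7).
    Then x = 925 + 4680·1 = 5605, valid modulo lcm(4680, 7) = 32760: x ≡ 5605 (mod 32760).
Verify against each original: 5605 mod 5 = 0, 5605 mod 13 = 2, 5605 mod 8 = 5, 5605 mod 9 = 7, 5605 mod 7 = 5.

x ≡ 5605 (mod 32760).


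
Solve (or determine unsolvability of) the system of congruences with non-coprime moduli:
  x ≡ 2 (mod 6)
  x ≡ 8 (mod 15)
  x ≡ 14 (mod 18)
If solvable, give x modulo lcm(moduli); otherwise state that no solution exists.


Moduli 6, 15, 18 are not pairwise coprime, so CRT works modulo lcm(m_i) when all pairwise compatibility conditions hold.
Pairwise compatibility: gcd(m_i, m_j) must divide a_i - a_j for every pair.
Merge one congruence at a time:
  Start: x ≡ 2 (mod 6).
  Combine with x ≡ 8 (mod 15): gcd(6, 15) = 3; 8 - 2 = 6, which IS divisible by 3, so compatible.
    Write x = 2 + 6·t and substitute into x ≡ 8 (mod 15): 6·t ≡ 8 − 2 = 6 (mod 15).
    Divide the congruence (and modulus) by g = 3: 2·t ≡ 2 (mod 5).
    The inverse of 2 mod 5 is 3 (since 2·3 = 6 = 1·5 + 1), so t ≡ 3·2 = 6 ≡ 1 (mod 5).
    Then x = 2 + 6·1 = 8, valid modulo lcm(6, 15) = 30: x ≡ 8 (mod 30).
  Combine with x ≡ 14 (mod 18): gcd(30, 18) = 6; 14 - 8 = 6, which IS divisible by 6, so compatible.
    Write x = 8 + 30·t and substitute into x ≡ 14 (mod 18): 30·t ≡ 14 − 8 = 6 (mod 18).
    Divide the congruence (and modulus) by g = 6: 5·t ≡ 1 (mod 3).
    Reduce coefficients mod 3: 2·t ≡ 1 (mod 3).
    The inverse of 2 mod 3 is 2 (since 2·2 = 4 = 1·3 + 1), so t ≡ 2·1 = 2 ≡ 2 (mod 3).
    Then x = 8 + 30·2 = 68, valid modulo lcm(30, 18) = 90: x ≡ 68 (mod 90).
Verify: 68 mod 6 = 2, 68 mod 15 = 8, 68 mod 18 = 14.

x ≡ 68 (mod 90).


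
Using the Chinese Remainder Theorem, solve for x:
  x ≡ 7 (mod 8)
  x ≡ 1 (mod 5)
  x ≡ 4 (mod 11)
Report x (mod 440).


Moduli 8, 5, 11 are pairwise coprime; by CRT there is a unique solution modulo M = 8 · 5 · 11 = 440.
Solve pairwise, accumulating the modulus:
  Start with x ≡ 7 (mod 8).
  Combine with x ≡ 1 (mod 5): since gcd(8, 5) = 1, we get a unique residue mod 40.
    Write x = 7 + 8·t and substitute into x ≡ 1 (mod 5): 8·t ≡ 1 − 7 = -6 (mod 5).
    Reduce coefficients mod 5: 3·t ≡ 4 (mod 5).
    The inverse of 3 mod 5 is 2 (since 3·2 = 6 = 1·5 + 1), so t ≡ 2·4 = 8 ≡ 3 (mod 5).
    Then x = 7 + 8·3 = 31, valid modulo lcm(8, 5) = 40: x ≡ 31 (mod 40).
  Combine with x ≡ 4 (mod 11): since gcd(40, 11) = 1, we get a unique residue mod 440.
    Write x = 31 + 40·t and substitute into x ≡ 4 (mod 11): 40·t ≡ 4 − 31 = -27 (mod 11).
    Reduce coefficients mod 11: 7·t ≡ 6 (mod 11).
    The inverse of 7 mod 11 is 8 (since 7·8 = 56 = 5·11 + 1), so t ≡ 8·6 = 48 ≡ 4 (mod 11).
    Then x = 31 + 40·4 = 191, valid modulo lcm(40, 11) = 440: x ≡ 191 (mod 440).
Verify: 191 mod 8 = 7 ✓, 191 mod 5 = 1 ✓, 191 mod 11 = 4 ✓.

x ≡ 191 (mod 440).


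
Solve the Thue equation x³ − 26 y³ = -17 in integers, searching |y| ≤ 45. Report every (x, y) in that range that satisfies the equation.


The equation is x³ - 26y³ = -17. For fixed y, x³ = 26·y³ − 17, so a solution requires the RHS to be a perfect cube.
Strategy: iterate y from -45 to 45, compute RHS = 26·y³ − 17, and check whether it is a (positive or negative) perfect cube.
Check small values of y:
  y = 0: RHS = -17 is not a perfect cube.
  y = 1: RHS = 9 is not a perfect cube.
  y = -1: RHS = -43 is not a perfect cube.
  y = 2: RHS = 191 is not a perfect cube.
  y = -2: RHS = -225 is not a perfect cube.
  y = 3: RHS = 685 is not a perfect cube.
  y = -3: RHS = -719 is not a perfect cube.
Continuing the search up to |y| = 45 finds no solutions either.
No (x, y) in the scanned range satisfies the equation.

No integer solutions with |y| ≤ 45.


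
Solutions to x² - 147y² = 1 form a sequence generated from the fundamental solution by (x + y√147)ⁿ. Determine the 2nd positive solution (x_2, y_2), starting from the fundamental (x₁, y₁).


Step 1: Find the fundamental solution (x₁, y₁) of x² - 147y² = 1.
  Expand √147 as a continued fraction. a₀ = ⌊√147⌋ = 12; iterate m_{k+1} = d_k·a_k − m_k, d_{k+1} = (147 − m_{k+1}²)/d_k, a_{k+1} = ⌊(a₀ + m_{k+1})/d_{k+1}⌋ (starting m₀ = 0, d₀ = 1), with convergents p_k = a_k·p_{k-1} + p_{k-2}, q_k = a_k·q_{k-1} + q_{k-2} (p₋₁ = 1, q₋₁ = 0):
  k = 0: a₀ = 12; p₀/q₀ = 12/1; p₀² − 147·q₀² = 144 − 147 = -3.
  k = 1: m = 12, d = 3, a = ⌊(12 + 12)/3⌋ = 8; p/q = (8·12 + 1)/(8·1 + 0) = 97/8; p² − 147·q² = 9409 − 9408 = 1.
  The first convergent with p² − 147·q² = 1 gives the fundamental solution (x₁, y₁) = (97, 8).
Step 2: Apply the recurrence (x_{n+1}, y_{n+1}) = (x₁x_n + 147y₁y_n, x₁y_n + y₁x_n) repeatedly.
  From (x_1, y_1) = (97, 8): x_2 = 97·97 + 147·8·8 = 18817; y_2 = 97·8 + 8·97 = 1552.
Step 3: Verify x_2² - 147·y_2² = 354079489 - 354079488 = 1 (should be 1). ✓

(x_1, y_1) = (97, 8); (x_2, y_2) = (18817, 1552).


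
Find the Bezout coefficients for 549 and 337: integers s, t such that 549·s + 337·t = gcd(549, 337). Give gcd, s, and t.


Euclidean algorithm on (549, 337) — divide until remainder is 0:
  549 = 1 · 337 + 212
  337 = 1 · 212 + 125
  212 = 1 · 125 + 87
  125 = 1 · 87 + 38
  87 = 2 · 38 + 11
  38 = 3 · 11 + 5
  11 = 2 · 5 + 1
  5 = 5 · 1 + 0
gcd(549, 337) = 1.
Track Bezout coefficients alongside the remainders: start with r₀ = 549 = a·1 + b·0 (s = 1, t = 0) and r₁ = 337 = a·0 + b·1 (s = 0, t = 1); each new remainder r_{k+1} = r_{k-1} − q_k·r_k inherits s_{k+1} = s_{k-1} − q_k·s_k, t_{k+1} = t_{k-1} − q_k·t_k, so r_k = a·s_k + b·t_k at every step:
  q = 1: r = 212, s = 1 − 1·0 = 1, t = 0 − 1·1 = -1  (check: 549·1 + 337·(-1) = 212)
  q = 1: r = 125, s = 0 − 1·1 = -1, t = 1 − 1·(-1) = 2  (check: 549·(-1) + 337·2 = 125)
  q = 1: r = 87, s = 1 − 1·(-1) = 2, t = -1 − 1·2 = -3  (check: 549·2 + 337·(-3) = 87)
  q = 1: r = 38, s = -1 − 1·2 = -3, t = 2 − 1·(-3) = 5  (check: 549·(-3) + 337·5 = 38)
  q = 2: r = 11, s = 2 − 2·(-3) = 8, t = -3 − 2·5 = -13  (check: 549·8 + 337·(-13) = 11)
  q = 3: r = 5, s = -3 − 3·8 = -27, t = 5 − 3·(-13) = 44  (check: 549·(-27) + 337·44 = 5)
  q = 2: r = 1, s = 8 − 2·(-27) = 62, t = -13 − 2·44 = -101  (check: 549·62 + 337·(-101) = 1)
The row with r = 1 (the gcd) gives the Bezout coefficients s = 62, t = -101.
Result: 549 · (62) + 337 · (-101) = 1.

gcd(549, 337) = 1; s = 62, t = -101 (check: 549·62 + 337·(-101) = 1).


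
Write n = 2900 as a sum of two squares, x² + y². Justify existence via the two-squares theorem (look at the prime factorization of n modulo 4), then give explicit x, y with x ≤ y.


Step 1: Factor n = 2900 = 2^2 · 5^2 · 29.
Step 2: Check the mod-4 condition on each prime factor: 2 = 2 (special); 5 ≡ 1 (mod 4), exponent 2; 29 ≡ 1 (mod 4), exponent 1.
All primes ≡ 3 (mod 4) appear to even exponent (or don't appear), so by the two-squares theorem n IS expressible as a sum of two squares.
Step 3: Build a representation. Group n = k² · m with k = 2 and m = 5 · 5 · 29 = 725 (a product of primes ≡ 1 (mod 4)); a representation of m scales to one of n via (k·x)² + (k·y)² = k²(x² + y²). Each prime p ≡ 1 (mod 4) is itself a sum of two squares; find a² by testing p − a² for a perfect square:
  5: 5 − 1² = 4 = 2² ⇒ 5 = 1² + 2².
  29: 29 − 1² = 28, 29 − 2² = 25 = 5² ⇒ 29 = 2² + 5².
  Combine using the Brahmagupta–Fibonacci identity (a² + b²)(c² + d²) = (ac − bd)² + (ad + bc)² = (ac + bd)² + (ad − bc)²:
  5 · 5 = 25: from (1² + 2²)(1² + 2²), take (1·1 − 2·2, 1·2 + 2·1) = (1 − 4, 2 + 2) = (-3, 4); dropping signs (only squares matter) gives (3, 4); check 3² + 4² = 9 + 16 = 25 ✓.
  25 · 29 = 725: from (3² + 4²)(2² + 5²), take (3·2 − 4·5, 3·5 + 4·2) = (6 − 20, 15 + 8) = (-14, 23); dropping signs (only squares matter) gives (14, 23); check 14² + 23² = 196 + 529 = 725 ✓.
  Scale by k = 2: (2·14, 2·23) = (28, 46).
Step 4: Order so x ≤ y and verify: 28² + 46² = 784 + 2116 = 2900 = n. ✓

n = 2900 = 28² + 46² (one valid representation with x ≤ y).


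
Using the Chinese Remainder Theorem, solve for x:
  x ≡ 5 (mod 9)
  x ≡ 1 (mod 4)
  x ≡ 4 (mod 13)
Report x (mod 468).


Moduli 9, 4, 13 are pairwise coprime; by CRT there is a unique solution modulo M = 9 · 4 · 13 = 468.
Solve pairwise, accumulating the modulus:
  Start with x ≡ 5 (mod 9).
  Combine with x ≡ 1 (mod 4): since gcd(9, 4) = 1, we get a unique residue mod 36.
    Write x = 5 + 9·t and substitute into x ≡ 1 (mod 4): 9·t ≡ 1 − 5 = -4 (mod 4).
    Reduce coefficients mod 4: 1·t ≡ 0 (mod 4).
    So t ≡ 0 (mod 4).
    Then x = 5 + 9·0 = 5, valid modulo lcm(9, 4) = 36: x ≡ 5 (mod 36).
  Combine with x ≡ 4 (mod 13): since gcd(36, 13) = 1, we get a unique residue mod 468.
    Write x = 5 + 36·t and substitute into x ≡ 4 (mod 13): 36·t ≡ 4 − 5 = -1 (mod 13).
    Reduce coefficients mod 13: 10·t ≡ 12 (mod 13).
    The inverse of 10 mod 13 is 4 (since 10·4 = 40 = 3·13 + 1), so t ≡ 4·12 = 48 ≡ 9 (mod 13).
    Then x = 5 + 36·9 = 329, valid modulo lcm(36, 13) = 468: x ≡ 329 (mod 468).
Verify: 329 mod 9 = 5 ✓, 329 mod 4 = 1 ✓, 329 mod 13 = 4 ✓.

x ≡ 329 (mod 468).


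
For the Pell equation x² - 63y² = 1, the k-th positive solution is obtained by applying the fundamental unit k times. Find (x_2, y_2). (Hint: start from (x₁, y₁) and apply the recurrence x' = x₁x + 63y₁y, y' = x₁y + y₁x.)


Step 1: Find the fundamental solution (x₁, y₁) of x² - 63y² = 1.
  Expand √63 as a continued fraction. a₀ = ⌊√63⌋ = 7; iterate m_{k+1} = d_k·a_k − m_k, d_{k+1} = (63 − m_{k+1}²)/d_k, a_{k+1} = ⌊(a₀ + m_{k+1})/d_{k+1}⌋ (starting m₀ = 0, d₀ = 1), with convergents p_k = a_k·p_{k-1} + p_{k-2}, q_k = a_k·q_{k-1} + q_{k-2} (p₋₁ = 1, q₋₁ = 0):
  k = 0: a₀ = 7; p₀/q₀ = 7/1; p₀² − 63·q₀² = 49 − 63 = -14.
  k = 1: m = 7, d = 14, a = ⌊(7 + 7)/14⌋ = 1; p/q = (1·7 + 1)/(1·1 + 0) = 8/1; p² − 63·q² = 64 − 63 = 1.
  The first convergent with p² − 63·q² = 1 gives the fundamental solution (x₁, y₁) = (8, 1).
Step 2: Apply the recurrence (x_{n+1}, y_{n+1}) = (x₁x_n + 63y₁y_n, x₁y_n + y₁x_n) repeatedly.
  From (x_1, y_1) = (8, 1): x_2 = 8·8 + 63·1·1 = 127; y_2 = 8·1 + 1·8 = 16.
Step 3: Verify x_2² - 63·y_2² = 16129 - 16128 = 1 (should be 1). ✓

(x_1, y_1) = (8, 1); (x_2, y_2) = (127, 16).


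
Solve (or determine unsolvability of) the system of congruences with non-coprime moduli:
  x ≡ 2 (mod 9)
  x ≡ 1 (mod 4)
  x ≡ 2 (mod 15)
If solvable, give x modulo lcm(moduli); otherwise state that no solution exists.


Moduli 9, 4, 15 are not pairwise coprime, so CRT works modulo lcm(m_i) when all pairwise compatibility conditions hold.
Pairwise compatibility: gcd(m_i, m_j) must divide a_i - a_j for every pair.
Merge one congruence at a time:
  Start: x ≡ 2 (mod 9).
  Combine with x ≡ 1 (mod 4): gcd(9, 4) = 1; 1 - 2 = -1, which IS divisible by 1, so compatible.
    Write x = 2 + 9·t and substitute into x ≡ 1 (mod 4): 9·t ≡ 1 − 2 = -1 (mod 4).
    Reduce coefficients mod 4: 1·t ≡ 3 (mod 4).
    So t ≡ 3 (mod 4).
    Then x = 2 + 9·3 = 29, valid modulo lcm(9, 4) = 36: x ≡ 29 (mod 36).
  Combine with x ≡ 2 (mod 15): gcd(36, 15) = 3; 2 - 29 = -27, which IS divisible by 3, so compatible.
    Write x = 29 + 36·t and substitute into x ≡ 2 (mod 15): 36·t ≡ 2 − 29 = -27 (mod 15).
    Divide the congruence (and modulus) by g = 3: 12·t ≡ -9 (mod 5).
    Reduce coefficients mod 5: 2·t ≡ 1 (mod 5).
    The inverse of 2 mod 5 is 3 (since 2·3 = 6 = 1·5 + 1), so t ≡ 3·1 = 3 ≡ 3 (mod 5).
    Then x = 29 + 36·3 = 137, valid modulo lcm(36, 15) = 180: x ≡ 137 (mod 180).
Verify: 137 mod 9 = 2, 137 mod 4 = 1, 137 mod 15 = 2.

x ≡ 137 (mod 180).


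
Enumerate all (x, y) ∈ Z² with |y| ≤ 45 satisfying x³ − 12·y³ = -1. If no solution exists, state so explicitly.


The equation is x³ - 12y³ = -1. For fixed y, x³ = 12·y³ − 1, so a solution requires the RHS to be a perfect cube.
Strategy: iterate y from -45 to 45, compute RHS = 12·y³ − 1, and check whether it is a (positive or negative) perfect cube.
Check small values of y:
  y = 0: RHS = -1 = (-1)³ ⇒ x = -1 works.
  y = 1: RHS = 11 is not a perfect cube.
  y = -1: RHS = -13 is not a perfect cube.
  y = 2: RHS = 95 is not a perfect cube.
  y = -2: RHS = -97 is not a perfect cube.
  y = 3: RHS = 323 is not a perfect cube.
  y = -3: RHS = -325 is not a perfect cube.
Continuing the search up to |y| = 45 finds no further solutions beyond those listed.
Collected solutions: (-1, 0).

Solutions (with |y| ≤ 45): (-1, 0).


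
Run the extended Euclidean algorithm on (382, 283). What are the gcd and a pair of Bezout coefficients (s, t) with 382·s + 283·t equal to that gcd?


Euclidean algorithm on (382, 283) — divide until remainder is 0:
  382 = 1 · 283 + 99
  283 = 2 · 99 + 85
  99 = 1 · 85 + 14
  85 = 6 · 14 + 1
  14 = 14 · 1 + 0
gcd(382, 283) = 1.
Track Bezout coefficients alongside the remainders: start with r₀ = 382 = a·1 + b·0 (s = 1, t = 0) and r₁ = 283 = a·0 + b·1 (s = 0, t = 1); each new remainder r_{k+1} = r_{k-1} − q_k·r_k inherits s_{k+1} = s_{k-1} − q_k·s_k, t_{k+1} = t_{k-1} − q_k·t_k, so r_k = a·s_k + b·t_k at every step:
  q = 1: r = 99, s = 1 − 1·0 = 1, t = 0 − 1·1 = -1  (check: 382·1 + 283·(-1) = 99)
  q = 2: r = 85, s = 0 − 2·1 = -2, t = 1 − 2·(-1) = 3  (check: 382·(-2) + 283·3 = 85)
  q = 1: r = 14, s = 1 − 1·(-2) = 3, t = -1 − 1·3 = -4  (check: 382·3 + 283·(-4) = 14)
  q = 6: r = 1, s = -2 − 6·3 = -20, t = 3 − 6·(-4) = 27  (check: 382·(-20) + 283·27 = 1)
The row with r = 1 (the gcd) gives the Bezout coefficients s = -20, t = 27.
Result: 382 · (-20) + 283 · (27) = 1.

gcd(382, 283) = 1; s = -20, t = 27 (check: 382·(-20) + 283·27 = 1).
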